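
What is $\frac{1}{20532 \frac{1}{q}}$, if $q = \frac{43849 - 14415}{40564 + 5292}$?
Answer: $\frac{14717}{470757696} \approx 3.1262 \cdot 10^{-5}$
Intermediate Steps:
$q = \frac{14717}{22928}$ ($q = \frac{29434}{45856} = 29434 \cdot \frac{1}{45856} = \frac{14717}{22928} \approx 0.64188$)
$\frac{1}{20532 \frac{1}{q}} = \frac{1}{20532 \frac{1}{\frac{14717}{22928}}} = \frac{1}{20532 \cdot \frac{22928}{14717}} = \frac{1}{\frac{470757696}{14717}} = \frac{14717}{470757696}$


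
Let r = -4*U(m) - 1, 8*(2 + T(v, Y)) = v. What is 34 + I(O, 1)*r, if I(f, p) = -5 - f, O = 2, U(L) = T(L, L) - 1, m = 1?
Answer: -79/2 ≈ -39.500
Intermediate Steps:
T(v, Y) = -2 + v/8
U(L) = -3 + L/8 (U(L) = (-2 + L/8) - 1 = -3 + L/8)
r = 21/2 (r = -4*(-3 + (⅛)*1) - 1 = -4*(-3 + ⅛) - 1 = -4*(-23/8) - 1 = 23/2 - 1 = 21/2 ≈ 10.500)
34 + I(O, 1)*r = 34 + (-5 - 1*2)*(21/2) = 34 + (-5 - 2)*(21/2) = 34 - 7*21/2 = 34 - 147/2 = -79/2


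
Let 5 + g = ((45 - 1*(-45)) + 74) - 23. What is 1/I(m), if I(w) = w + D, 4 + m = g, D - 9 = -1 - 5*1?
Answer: 1/135 ≈ 0.0074074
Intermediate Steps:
D = 3 (D = 9 + (-1 - 5*1) = 9 + (-1 - 5) = 9 - 6 = 3)
g = 136 (g = -5 + (((45 - 1*(-45)) + 74) - 23) = -5 + (((45 + 45) + 74) - 23) = -5 + ((90 + 74) - 23) = -5 + (164 - 23) = -5 + 141 = 136)
m = 132 (m = -4 + 136 = 132)
I(w) = 3 + w (I(w) = w + 3 = 3 + w)
1/I(m) = 1/(3 + 132) = 1/135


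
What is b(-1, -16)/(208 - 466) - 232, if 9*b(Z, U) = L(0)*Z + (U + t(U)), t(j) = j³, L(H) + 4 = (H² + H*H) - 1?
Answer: -178199/774 ≈ -230.23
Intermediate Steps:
L(H) = -5 + 2*H² (L(H) = -4 + ((H² + H*H) - 1) = -4 + ((H² + H²) - 1) = -4 + (2*H² - 1) = -4 + (-1 + 2*H²) = -5 + 2*H²)
b(Z, U) = -5*Z/9 + U/9 + U³/9 (b(Z, U) = ((-5 + 2*0²)*Z + (U + U³))/9 = ((-5 + 2*0)*Z + (U + U³))/9 = ((-5 + 0)*Z + (U + U³))/9 = (-5*Z + (U + U³))/9 = (U + U³ - 5*Z)/9 = -5*Z/9 + U/9 + U³/9)
b(-1, -16)/(208 - 466) - 232 = (-5/9*(-1) + (⅑)*(-16) + (⅑)*(-16)³)/(208 - 466) - 232 = (5/9 - 16/9 + (⅑)*(-4096))/(-258) - 232 = -(5/9 - 16/9 - 4096/9)/258 - 232 = -1/258*(-1369/3) - 232 = 1369/774 - 232 = -178199/774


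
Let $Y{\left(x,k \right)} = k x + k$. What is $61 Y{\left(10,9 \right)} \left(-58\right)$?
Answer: $-350262$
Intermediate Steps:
$Y{\left(x,k \right)} = k + k x$
$61 Y{\left(10,9 \right)} \left(-58\right) = 61 \cdot 9 \left(1 + 10\right) \left(-58\right) = 61 \cdot 9 \cdot 11 \left(-58\right) = 61 \cdot 99 \left(-58\right) = 6039 \left(-58\right) = -350262$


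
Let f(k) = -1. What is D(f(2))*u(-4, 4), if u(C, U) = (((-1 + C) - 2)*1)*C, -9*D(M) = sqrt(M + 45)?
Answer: -56*sqrt(11)/9 ≈ -20.637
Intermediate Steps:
D(M) = -sqrt(45 + M)/9 (D(M) = -sqrt(M + 45)/9 = -sqrt(45 + M)/9)
u(C, U) = C*(-3 + C) (u(C, U) = ((-3 + C)*1)*C = (-3 + C)*C = C*(-3 + C))
D(f(2))*u(-4, 4) = (-sqrt(45 - 1)/9)*(-4*(-3 - 4)) = (-2*sqrt(11)/9)*(-4*(-7)) = -2*sqrt(11)/9*28 = -56*sqrt(11)/9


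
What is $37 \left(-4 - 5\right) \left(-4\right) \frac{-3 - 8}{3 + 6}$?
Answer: $-1628$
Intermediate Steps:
$37 \left(-4 - 5\right) \left(-4\right) \frac{-3 - 8}{3 + 6} = 37 \left(\left(-9\right) \left(-4\right)\right) \left(- \frac{11}{9}\right) = 37 \cdot 36 \left(\left(-11\right) \frac{1}{9}\right) = 1332 \left(- \frac{11}{9}\right) = -1628$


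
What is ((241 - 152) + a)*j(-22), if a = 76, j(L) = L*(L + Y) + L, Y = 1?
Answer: 72600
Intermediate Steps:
j(L) = L + L*(1 + L) (j(L) = L*(L + 1) + L = L*(1 + L) + L = L + L*(1 + L))
((241 - 152) + a)*j(-22) = ((241 - 152) + 76)*(-22*(2 - 22)) = (89 + 76)*(-22*(-20)) = 165*440 = 72600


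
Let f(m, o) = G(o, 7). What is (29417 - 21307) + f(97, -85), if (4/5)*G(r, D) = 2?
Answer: 16225/2 ≈ 8112.5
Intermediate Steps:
G(r, D) = 5/2 (G(r, D) = (5/4)*2 = 5/2)
f(m, o) = 5/2
(29417 - 21307) + f(97, -85) = (29417 - 21307) + 5/2 = 8110 + 5/2 = 16225/2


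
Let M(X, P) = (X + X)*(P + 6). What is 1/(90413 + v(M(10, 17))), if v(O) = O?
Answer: 1/90873 ≈ 1.1004e-5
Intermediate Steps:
M(X, P) = 2*X*(6 + P) (M(X, P) = (2*X)*(6 + P) = 2*X*(6 + P))
1/(90413 + v(M(10, 17))) = 1/(90413 + 2*10*(6 + 17)) = 1/(90413 + 2*10*23) = 1/(90413 + 460) = 1/90873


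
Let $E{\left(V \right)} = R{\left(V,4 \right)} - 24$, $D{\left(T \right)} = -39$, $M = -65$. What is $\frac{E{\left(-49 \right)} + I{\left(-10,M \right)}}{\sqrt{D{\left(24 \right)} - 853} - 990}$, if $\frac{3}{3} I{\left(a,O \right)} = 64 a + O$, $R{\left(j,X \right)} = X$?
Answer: $\frac{358875}{490496} + \frac{725 i \sqrt{223}}{490496} \approx 0.73166 + 0.022073 i$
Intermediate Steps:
$I{\left(a,O \right)} = O + 64 a$ ($I{\left(a,O \right)} = 64 a + O = O + 64 a$)
$E{\left(V \right)} = -20$ ($E{\left(V \right)} = 4 - 24 = -20$)
$\frac{E{\left(-49 \right)} + I{\left(-10,M \right)}}{\sqrt{D{\left(24 \right)} - 853} - 990} = \frac{-20 + \left(-65 + 64 \left(-10\right)\right)}{\sqrt{-39 - 853} - 990} = \frac{-20 - 705}{\sqrt{-892} - 990} = \frac{-20 - 705}{2 i \sqrt{223} - 990} = - \frac{725}{-990 + 2 i \sqrt{223}}$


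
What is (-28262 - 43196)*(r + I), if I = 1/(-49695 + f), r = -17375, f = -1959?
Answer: 32066357719979/25827 ≈ 1.2416e+9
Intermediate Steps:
I = -1/51654 (I = 1/(-49695 - 1959) = 1/(-51654) = -1/51654 ≈ -1.9360e-5)
(-28262 - 43196)*(r + I) = (-28262 - 43196)*(-17375 - 1/51654) = -71458*(-897488251/51654) = 32066357719979/25827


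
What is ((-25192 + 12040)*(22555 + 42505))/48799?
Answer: -855669120/48799 ≈ -17535.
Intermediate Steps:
((-25192 + 12040)*(22555 + 42505))/48799 = -13152*65060*(1/48799) = -855669120*1/48799 = -855669120/48799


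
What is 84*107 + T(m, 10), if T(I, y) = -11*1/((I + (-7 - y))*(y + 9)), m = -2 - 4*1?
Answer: 3927767/437 ≈ 8988.0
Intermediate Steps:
m = -6 (m = -2 - 4 = -6)
T(I, y) = -11/((9 + y)*(-7 + I - y)) (T(I, y) = -11*1/((9 + y)*(-7 + I - y)) = -11/((9 + y)*(-7 + I - y)))
84*107 + T(m, 10) = 84*107 + 11/(63 + 10² - 9*(-6) + 16*10 - 1*(-6)*10) = 8988 + 11/(63 + 100 + 54 + 160 + 60) = 8988 + 11/437 = 3927767/437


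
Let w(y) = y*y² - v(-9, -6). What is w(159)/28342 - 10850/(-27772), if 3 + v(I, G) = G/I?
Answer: 83956575517/590335518 ≈ 142.22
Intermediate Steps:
v(I, G) = -3 + G/I
w(y) = 7/3 + y³ (w(y) = y*y² - (-3 - 6/(-9)) = y³ - (-3 - 6*(-⅑)) = y³ - (-3 + ⅔) = y³ - 1*(-7/3) = y³ + 7/3 = 7/3 + y³)
w(159)/28342 - 10850/(-27772) = (7/3 + 159³)/28342 - 10850/(-27772) = (7/3 + 4019679)*(1/28342) - 10850*(-1/27772) = (12059044/3)*(1/28342) + 5425/13886 = 6029522/42513 + 5425/13886 = 83956575517/590335518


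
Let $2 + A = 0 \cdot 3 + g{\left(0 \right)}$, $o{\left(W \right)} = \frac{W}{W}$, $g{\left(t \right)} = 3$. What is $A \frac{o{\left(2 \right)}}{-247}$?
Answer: $- \frac{1}{247} \approx -0.0040486$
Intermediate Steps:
$o{\left(W \right)} = 1$
$A = 1$ ($A = -2 + \left(0 \cdot 3 + 3\right) = -2 + \left(0 + 3\right) = -2 + 3 = 1$)
$A \frac{o{\left(2 \right)}}{-247} = 1 \cdot 1 \frac{1}{-247} = 1 \cdot 1 \left(- \frac{1}{247}\right) = 1 \left(- \frac{1}{247}\right) = - \frac{1}{247}$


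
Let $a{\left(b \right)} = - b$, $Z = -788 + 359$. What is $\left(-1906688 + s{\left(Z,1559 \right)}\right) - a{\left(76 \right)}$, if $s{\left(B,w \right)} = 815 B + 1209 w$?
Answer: $-371416$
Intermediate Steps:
$Z = -429$
$\left(-1906688 + s{\left(Z,1559 \right)}\right) - a{\left(76 \right)} = \left(-1906688 + \left(815 \left(-429\right) + 1209 \cdot 1559\right)\right) - \left(-1\right) 76 = \left(-1906688 + \left(-349635 + 1884831\right)\right) - -76 = \left(-1906688 + 1535196\right) + 76 = -371492 + 76 = -371416$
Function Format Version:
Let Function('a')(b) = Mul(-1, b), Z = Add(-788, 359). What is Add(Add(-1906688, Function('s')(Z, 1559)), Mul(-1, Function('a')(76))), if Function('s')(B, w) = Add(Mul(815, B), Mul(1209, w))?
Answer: -371416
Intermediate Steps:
Z = -429
Add(Add(-1906688, Function('s')(Z, 1559)), Mul(-1, Function('a')(76))) = Add(Add(-1906688, Add(Mul(815, -429), Mul(1209, 1559))), Mul(-1, Mul(-1, 76))) = Add(Add(-1906688, Add(-349635, 1884831)), Mul(-1, -76)) = Add(Add(-1906688, 1535196), 76) = Add(-371492, 76) = -371416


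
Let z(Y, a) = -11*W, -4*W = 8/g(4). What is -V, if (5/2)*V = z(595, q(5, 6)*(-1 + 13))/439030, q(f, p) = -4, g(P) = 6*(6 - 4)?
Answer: -11/6585450 ≈ -1.6703e-6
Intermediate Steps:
g(P) = 12 (g(P) = 6*2 = 12)
W = -1/6 (W = -2/12 = -1/4*2/3 = -1/6 ≈ -0.16667)
z(Y, a) = 11/6 (z(Y, a) = -11*(-1/6) = 11/6)
V = 11/6585450 (V = 2*((11/6)/439030)/5 = 2*((11/6)*(1/439030))/5 = (2/5)*(11/2634180) = 11/6585450 ≈ 1.6703e-6)
-V = -1*11/6585450 = -11/6585450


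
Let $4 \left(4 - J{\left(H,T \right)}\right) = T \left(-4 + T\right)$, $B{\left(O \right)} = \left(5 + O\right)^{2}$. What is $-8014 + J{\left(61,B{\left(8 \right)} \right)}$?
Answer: $- \frac{59925}{4} \approx -14981.0$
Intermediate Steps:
$J{\left(H,T \right)} = 4 - \frac{T \left(-4 + T\right)}{4}$
$-8014 + J{\left(61,B{\left(8 \right)} \right)} = -8014 + \left(4 + \left(5 + 8\right)^{2} - \frac{\left(\left(5 + 8\right)^{2}\right)^{2}}{4}\right) = -8014 + \left(4 + 13^{2} - \frac{\left(13^{2}\right)^{2}}{4}\right) = -8014 + \left(4 + 169 - \frac{169^{2}}{4}\right) = -8014 + \left(4 + 169 - \frac{28561}{4}\right) = -8014 - \frac{27869}{4} = - \frac{59925}{4}$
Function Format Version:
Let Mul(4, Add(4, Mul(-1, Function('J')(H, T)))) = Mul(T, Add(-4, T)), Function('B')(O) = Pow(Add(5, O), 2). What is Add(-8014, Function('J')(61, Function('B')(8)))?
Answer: Rational(-59925, 4) ≈ -14981.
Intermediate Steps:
Function('J')(H, T) = Add(4, Mul(Rational(-1, 4), T, Add(-4, T))) (Function('J')(H, T) = Add(4, Mul(Rational(-1, 4), Mul(T, Add(-4, T)))) = Add(4, Mul(Rational(-1, 4), T, Add(-4, T))))
Add(-8014, Function('J')(61, Function('B')(8))) = Add(-8014, Add(4, Pow(Add(5, 8), 2), Mul(Rational(-1, 4), Pow(Pow(Add(5, 8), 2), 2)))) = Add(-8014, Add(4, Pow(13, 2), Mul(Rational(-1, 4), Pow(Pow(13, 2), 2)))) = Add(-8014, Add(4, 169, Mul(Rational(-1, 4), Pow(169, 2)))) = Add(-8014, Add(4, 169, Mul(Rational(-1, 4), 28561))) = Add(-8014, Add(4, 169, Rational(-28561, 4))) = Add(-8014, Rational(-27869, 4)) = Rational(-59925, 4)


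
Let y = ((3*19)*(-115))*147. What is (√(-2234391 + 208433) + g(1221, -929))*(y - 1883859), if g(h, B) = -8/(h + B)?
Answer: 5694888/73 - 2847444*I*√2025958 ≈ 78012.0 - 4.0529e+9*I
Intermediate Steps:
g(h, B) = -8/(B + h)
y = -963585 (y = (57*(-115))*147 = -6555*147 = -963585)
(√(-2234391 + 208433) + g(1221, -929))*(y - 1883859) = (√(-2234391 + 208433) - 8/(-929 + 1221))*(-963585 - 1883859) = (√(-2025958) - 8/292)*(-2847444) = (I*√2025958 - 8*1/292)*(-2847444) = (I*√2025958 - 2/73)*(-2847444) = (-2/73 + I*√2025958)*(-2847444) = 5694888/73 - 2847444*I*√2025958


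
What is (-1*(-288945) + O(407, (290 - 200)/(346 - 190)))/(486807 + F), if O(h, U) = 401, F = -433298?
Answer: 289346/53509 ≈ 5.4074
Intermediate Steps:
(-1*(-288945) + O(407, (290 - 200)/(346 - 190)))/(486807 + F) = (-1*(-288945) + 401)/(486807 - 433298) = (288945 + 401)/53509 = 289346*(1/53509) = 289346/53509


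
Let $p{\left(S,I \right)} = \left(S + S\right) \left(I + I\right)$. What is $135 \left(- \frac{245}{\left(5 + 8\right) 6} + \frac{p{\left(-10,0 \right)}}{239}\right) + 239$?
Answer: $- \frac{4811}{26} \approx -185.04$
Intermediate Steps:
$p{\left(S,I \right)} = 4 I S$ ($p{\left(S,I \right)} = 2 S 2 I = 4 I S$)
$135 \left(- \frac{245}{\left(5 + 8\right) 6} + \frac{p{\left(-10,0 \right)}}{239}\right) + 239 = 135 \left(- \frac{245}{\left(5 + 8\right) 6} + \frac{4 \cdot 0 \left(-10\right)}{239}\right) + 239 = 135 \left(- \frac{245}{13 \cdot 6} + 0 \cdot \frac{1}{239}\right) + 239 = 135 \left(- \frac{245}{78} + 0\right) + 239 = 135 \left(- \frac{245}{78}\right) + 239 = - \frac{11025}{26} + 239 = - \frac{4811}{26}$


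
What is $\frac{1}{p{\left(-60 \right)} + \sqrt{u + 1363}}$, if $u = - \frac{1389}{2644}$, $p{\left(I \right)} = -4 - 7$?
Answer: $\frac{29084}{3282459} + \frac{82 \sqrt{1416523}}{3282459} \approx 0.038593$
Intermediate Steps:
$p{\left(I \right)} = -11$ ($p{\left(I \right)} = -4 - 7 = -11$)
$u = - \frac{1389}{2644}$ ($u = \left(-1389\right) \frac{1}{2644} = - \frac{1389}{2644} \approx -0.52534$)
$\frac{1}{p{\left(-60 \right)} + \sqrt{u + 1363}} = \frac{1}{-11 + \sqrt{- \frac{1389}{2644} + 1363}} = \frac{1}{-11 + \sqrt{\frac{3602383}{2644}}} = \frac{1}{-11 + \frac{41 \sqrt{1416523}}{1322}}$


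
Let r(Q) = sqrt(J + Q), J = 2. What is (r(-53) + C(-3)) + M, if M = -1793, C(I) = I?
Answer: -1796 + I*sqrt(51) ≈ -1796.0 + 7.1414*I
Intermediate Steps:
r(Q) = sqrt(2 + Q)
(r(-53) + C(-3)) + M = (sqrt(2 - 53) - 3) - 1793 = (sqrt(-51) - 3) - 1793 = (I*sqrt(51) - 3) - 1793 = (-3 + I*sqrt(51)) - 1793 = -1796 + I*sqrt(51)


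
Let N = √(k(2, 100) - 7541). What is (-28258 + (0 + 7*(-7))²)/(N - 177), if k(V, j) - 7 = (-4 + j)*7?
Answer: 4576689/38191 + 25857*I*√6862/38191 ≈ 119.84 + 56.084*I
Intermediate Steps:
k(V, j) = -21 + 7*j (k(V, j) = 7 + (-4 + j)*7 = 7 + (-28 + 7*j) = -21 + 7*j)
N = I*√6862 (N = √((-21 + 7*100) - 7541) = √((-21 + 700) - 7541) = √(679 - 7541) = √(-6862) = I*√6862 ≈ 82.837*I)
(-28258 + (0 + 7*(-7))²)/(N - 177) = (-28258 + (0 + 7*(-7))²)/(I*√6862 - 177) = (-28258 + (0 - 49)²)/(-177 + I*√6862) = (-28258 + (-49)²)/(-177 + I*√6862) = (-28258 + 2401)/(-177 + I*√6862) = -25857/(-177 + I*√6862)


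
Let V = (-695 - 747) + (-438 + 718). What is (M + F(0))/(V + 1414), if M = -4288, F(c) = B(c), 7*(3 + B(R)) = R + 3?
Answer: -15017/882 ≈ -17.026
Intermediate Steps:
B(R) = -18/7 + R/7 (B(R) = -3 + (R + 3)/7 = -3 + (3 + R)/7 = -3 + (3/7 + R/7) = -18/7 + R/7)
F(c) = -18/7 + c/7
V = -1162 (V = -1442 + 280 = -1162)
(M + F(0))/(V + 1414) = (-4288 + (-18/7 + (⅐)*0))/(-1162 + 1414) = (-4288 + (-18/7 + 0))/252 = (-4288 - 18/7)*(1/252) = -30034/7*1/252 = -15017/882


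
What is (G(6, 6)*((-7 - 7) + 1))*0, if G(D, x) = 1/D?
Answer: 0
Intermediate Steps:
(G(6, 6)*((-7 - 7) + 1))*0 = (((-7 - 7) + 1)/6)*0 = ((-14 + 1)/6)*0 = ((1/6)*(-13))*0 = -13/6*0 = 0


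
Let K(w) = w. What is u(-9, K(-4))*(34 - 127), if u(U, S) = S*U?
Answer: -3348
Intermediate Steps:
u(-9, K(-4))*(34 - 127) = (-4*(-9))*(34 - 127) = 36*(-93) = -3348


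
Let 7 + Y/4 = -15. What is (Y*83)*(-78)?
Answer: 569712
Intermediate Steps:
Y = -88 (Y = -28 + 4*(-15) = -28 - 60 = -88)
(Y*83)*(-78) = -88*83*(-78) = -7304*(-78) = 569712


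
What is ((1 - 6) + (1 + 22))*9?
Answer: 162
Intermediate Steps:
((1 - 6) + (1 + 22))*9 = (-5 + 23)*9 = 18*9 = 162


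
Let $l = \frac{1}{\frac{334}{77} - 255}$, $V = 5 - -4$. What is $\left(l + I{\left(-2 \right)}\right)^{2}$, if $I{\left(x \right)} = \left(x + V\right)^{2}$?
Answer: $\frac{894295531584}{372528601} \approx 2400.6$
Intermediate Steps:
$V = 9$ ($V = 5 + 4 = 9$)
$l = - \frac{77}{19301}$ ($l = \frac{1}{334 \cdot \frac{1}{77} - 255} = \frac{1}{\frac{334}{77} - 255} = \frac{1}{- \frac{19301}{77}} = - \frac{77}{19301} \approx -0.0039894$)
$I{\left(x \right)} = \left(9 + x\right)^{2}$ ($I{\left(x \right)} = \left(x + 9\right)^{2} = \left(9 + x\right)^{2}$)
$\left(l + I{\left(-2 \right)}\right)^{2} = \left(- \frac{77}{19301} + \left(9 - 2\right)^{2}\right)^{2} = \left(- \frac{77}{19301} + 7^{2}\right)^{2} = \left(- \frac{77}{19301} + 49\right)^{2} = \left(\frac{945672}{19301}\right)^{2} = \frac{894295531584}{372528601}$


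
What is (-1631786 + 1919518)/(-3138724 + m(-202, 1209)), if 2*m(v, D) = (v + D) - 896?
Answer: -575464/6277337 ≈ -0.091673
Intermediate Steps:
m(v, D) = -448 + D/2 + v/2 (m(v, D) = ((v + D) - 896)/2 = ((D + v) - 896)/2 = (-896 + D + v)/2 = -448 + D/2 + v/2)
(-1631786 + 1919518)/(-3138724 + m(-202, 1209)) = (-1631786 + 1919518)/(-3138724 + (-448 + (1/2)*1209 + (1/2)*(-202))) = 287732/(-3138724 + (-448 + 1209/2 - 101)) = 287732/(-3138724 + 111/2) = 287732/(-6277337/2) = 287732*(-2/6277337) = -575464/6277337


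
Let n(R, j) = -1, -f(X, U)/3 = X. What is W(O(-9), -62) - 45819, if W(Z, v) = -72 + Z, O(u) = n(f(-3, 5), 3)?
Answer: -45892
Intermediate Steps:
f(X, U) = -3*X
O(u) = -1
W(O(-9), -62) - 45819 = (-72 - 1) - 45819 = -73 - 45819 = -45892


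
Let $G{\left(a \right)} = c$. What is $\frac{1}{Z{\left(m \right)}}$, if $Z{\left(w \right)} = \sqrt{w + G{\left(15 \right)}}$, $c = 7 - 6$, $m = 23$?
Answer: $\frac{\sqrt{6}}{12} \approx 0.20412$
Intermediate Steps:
$c = 1$
$G{\left(a \right)} = 1$
$Z{\left(w \right)} = \sqrt{1 + w}$ ($Z{\left(w \right)} = \sqrt{w + 1} = \sqrt{1 + w}$)
$\frac{1}{Z{\left(m \right)}} = \frac{1}{\sqrt{1 + 23}} = \frac{1}{\sqrt{24}} = \frac{1}{2 \sqrt{6}} = \frac{\sqrt{6}}{12}$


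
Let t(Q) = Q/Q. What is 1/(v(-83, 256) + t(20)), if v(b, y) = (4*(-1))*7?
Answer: -1/27 ≈ -0.037037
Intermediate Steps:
v(b, y) = -28 (v(b, y) = -4*7 = -28)
t(Q) = 1
1/(v(-83, 256) + t(20)) = 1/(-28 + 1) = 1/(-27) = -1/27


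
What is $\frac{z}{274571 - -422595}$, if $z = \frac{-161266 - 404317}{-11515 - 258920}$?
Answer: $\frac{565583}{188538087210} \approx 2.9998 \cdot 10^{-6}$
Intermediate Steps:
$z = \frac{565583}{270435}$ ($z = - \frac{565583}{-270435} = \left(-565583\right) \left(- \frac{1}{270435}\right) = \frac{565583}{270435} \approx 2.0914$)
$\frac{z}{274571 - -422595} = \frac{565583}{270435 \left(274571 - -422595\right)} = \frac{565583}{270435 \left(274571 + 422595\right)} = \frac{565583}{270435 \cdot 697166} = \frac{565583}{270435} \cdot \frac{1}{697166} = \frac{565583}{188538087210}$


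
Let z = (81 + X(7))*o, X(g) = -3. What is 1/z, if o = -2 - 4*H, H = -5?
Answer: 1/1404 ≈ 0.00071225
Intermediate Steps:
o = 18 (o = -2 - 4*(-5) = -2 + 20 = 18)
z = 1404 (z = (81 - 3)*18 = 78*18 = 1404)
1/z = 1/1404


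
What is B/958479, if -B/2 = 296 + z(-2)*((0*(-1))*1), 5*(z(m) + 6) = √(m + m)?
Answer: -592/958479 ≈ -0.00061765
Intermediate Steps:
z(m) = -6 + √2*√m/5 (z(m) = -6 + √(m + m)/5 = -6 + √(2*m)/5 = -6 + (√2*√m)/5 = -6 + √2*√m/5)
B = -592 (B = -2*(296 + (-6 + √2*√(-2)/5)*((0*(-1))*1)) = -2*(296 + (-6 + √2*(I*√2)/5)*(0*1)) = -2*(296 + (-6 + 2*I/5)*0) = -2*(296 + 0) = -2*296 = -592)
B/958479 = -592/958479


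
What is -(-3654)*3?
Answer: 10962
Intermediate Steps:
-(-3654)*3 = -3654*(-3) = 10962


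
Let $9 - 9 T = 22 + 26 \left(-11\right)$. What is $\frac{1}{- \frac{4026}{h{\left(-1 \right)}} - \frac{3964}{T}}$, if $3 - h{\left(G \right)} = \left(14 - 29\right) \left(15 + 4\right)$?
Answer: $- \frac{4368}{631877} \approx -0.0069127$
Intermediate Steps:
$h{\left(G \right)} = 288$ ($h{\left(G \right)} = 3 - \left(14 - 29\right) \left(15 + 4\right) = 3 - \left(-15\right) 19 = 3 - -285 = 3 + 285 = 288$)
$T = \frac{91}{3}$ ($T = 1 - \frac{22 + 26 \left(-11\right)}{9} = 1 - \frac{22 - 286}{9} = 1 - - \frac{88}{3} = 1 + \frac{88}{3} = \frac{91}{3} \approx 30.333$)
$\frac{1}{- \frac{4026}{h{\left(-1 \right)}} - \frac{3964}{T}} = \frac{1}{- \frac{4026}{288} - \frac{3964}{\frac{91}{3}}} = \frac{1}{\left(-4026\right) \frac{1}{288} - \frac{11892}{91}} = \frac{1}{- \frac{671}{48} - \frac{11892}{91}} = \frac{1}{- \frac{631877}{4368}} = - \frac{4368}{631877}$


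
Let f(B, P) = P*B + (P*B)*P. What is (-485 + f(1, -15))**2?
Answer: 75625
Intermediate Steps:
f(B, P) = B*P + B*P**2 (f(B, P) = B*P + (B*P)*P = B*P + B*P**2)
(-485 + f(1, -15))**2 = (-485 + 1*(-15)*(1 - 15))**2 = (-485 + 1*(-15)*(-14))**2 = (-485 + 210)**2 = (-275)**2 = 75625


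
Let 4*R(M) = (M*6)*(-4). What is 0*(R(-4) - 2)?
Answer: 0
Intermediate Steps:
R(M) = -6*M (R(M) = ((M*6)*(-4))/4 = ((6*M)*(-4))/4 = (-24*M)/4 = -6*M)
0*(R(-4) - 2) = 0*(-6*(-4) - 2) = 0*(24 - 2) = 0*22 = 0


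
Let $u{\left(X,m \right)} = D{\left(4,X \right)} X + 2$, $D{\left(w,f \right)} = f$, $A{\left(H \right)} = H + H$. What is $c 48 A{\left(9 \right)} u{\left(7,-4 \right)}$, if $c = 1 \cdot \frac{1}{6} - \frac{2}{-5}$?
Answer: $\frac{124848}{5} \approx 24970.0$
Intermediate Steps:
$A{\left(H \right)} = 2 H$
$c = \frac{17}{30}$ ($c = 1 \cdot \frac{1}{6} - - \frac{2}{5} = \frac{1}{6} + \frac{2}{5} = \frac{17}{30} \approx 0.56667$)
$u{\left(X,m \right)} = 2 + X^{2}$ ($u{\left(X,m \right)} = X X + 2 = X^{2} + 2 = 2 + X^{2}$)
$c 48 A{\left(9 \right)} u{\left(7,-4 \right)} = \frac{17 \cdot 48 \cdot 2 \cdot 9 \left(2 + 7^{2}\right)}{30} = \frac{17 \cdot 48 \cdot 18 \left(2 + 49\right)}{30} = \frac{17 \cdot 864 \cdot 51}{30} = \frac{17}{30} \cdot 44064 = \frac{124848}{5}$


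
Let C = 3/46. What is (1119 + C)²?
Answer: 2649881529/2116 ≈ 1.2523e+6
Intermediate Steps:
C = 3/46 (C = 3*(1/46) = 3/46 ≈ 0.065217)
(1119 + C)² = (1119 + 3/46)² = (51477/46)² = 2649881529/2116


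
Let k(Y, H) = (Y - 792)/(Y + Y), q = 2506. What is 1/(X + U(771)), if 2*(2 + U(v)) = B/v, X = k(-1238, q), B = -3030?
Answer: -318166/1000667 ≈ -0.31795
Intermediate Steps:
k(Y, H) = (-792 + Y)/(2*Y) (k(Y, H) = (-792 + Y)/((2*Y)) = (-792 + Y)*(1/(2*Y)) = (-792 + Y)/(2*Y))
X = 1015/1238 (X = (½)*(-792 - 1238)/(-1238) = (½)*(-1/1238)*(-2030) = 1015/1238 ≈ 0.81987)
U(v) = -2 - 1515/v (U(v) = -2 + (-3030/v)/2 = -2 - 1515/v)
1/(X + U(771)) = 1/(1015/1238 + (-2 - 1515/771)) = 1/(1015/1238 + (-2 - 1515*1/771)) = 1/(1015/1238 + (-2 - 505/257)) = 1/(1015/1238 - 1019/257) = 1/(-1000667/318166) = -318166/1000667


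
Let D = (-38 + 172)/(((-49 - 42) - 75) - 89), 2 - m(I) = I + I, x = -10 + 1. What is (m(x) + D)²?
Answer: 24661156/65025 ≈ 379.26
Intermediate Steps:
x = -9
m(I) = 2 - 2*I (m(I) = 2 - (I + I) = 2 - 2*I)
D = -134/255 (D = 134/((-91 - 75) - 89) = 134/(-166 - 89) = 134/(-255) = 134*(-1/255) = -134/255 ≈ -0.52549)
(m(x) + D)² = ((2 - 2*(-9)) - 134/255)² = ((2 + 18) - 134/255)² = (20 - 134/255)² = (4966/255)² = 24661156/65025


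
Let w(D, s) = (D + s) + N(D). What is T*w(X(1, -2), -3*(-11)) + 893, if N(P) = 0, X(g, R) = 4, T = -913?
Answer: -32888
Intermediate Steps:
w(D, s) = D + s (w(D, s) = (D + s) + 0 = D + s)
T*w(X(1, -2), -3*(-11)) + 893 = -913*(4 - 3*(-11)) + 893 = -913*(4 + 33) + 893 = -913*37 + 893 = -33781 + 893 = -32888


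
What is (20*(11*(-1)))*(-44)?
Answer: 9680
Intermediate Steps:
(20*(11*(-1)))*(-44) = (20*(-11))*(-44) = -220*(-44) = 9680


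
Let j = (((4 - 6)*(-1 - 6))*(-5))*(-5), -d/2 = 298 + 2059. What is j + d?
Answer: -4364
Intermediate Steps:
d = -4714 (d = -2*(298 + 2059) = -2*2357 = -4714)
j = 350 (j = (-2*(-7)*(-5))*(-5) = (14*(-5))*(-5) = -70*(-5) = 350)
j + d = 350 - 4714 = -4364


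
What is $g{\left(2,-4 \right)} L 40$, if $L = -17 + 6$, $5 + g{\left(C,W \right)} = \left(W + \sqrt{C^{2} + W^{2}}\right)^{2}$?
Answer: $-13640 + 7040 \sqrt{5} \approx 2101.9$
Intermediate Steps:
$g{\left(C,W \right)} = -5 + \left(W + \sqrt{C^{2} + W^{2}}\right)^{2}$
$L = -11$
$g{\left(2,-4 \right)} L 40 = \left(-5 + \left(-4 + \sqrt{2^{2} + \left(-4\right)^{2}}\right)^{2}\right) \left(-11\right) 40 = \left(-5 + \left(-4 + \sqrt{4 + 16}\right)^{2}\right) \left(-11\right) 40 = \left(-5 + \left(-4 + \sqrt{20}\right)^{2}\right) \left(-11\right) 40 = \left(-5 + \left(-4 + 2 \sqrt{5}\right)^{2}\right) \left(-11\right) 40 = \left(55 - 11 \left(-4 + 2 \sqrt{5}\right)^{2}\right) 40 = 2200 - 440 \left(-4 + 2 \sqrt{5}\right)^{2}$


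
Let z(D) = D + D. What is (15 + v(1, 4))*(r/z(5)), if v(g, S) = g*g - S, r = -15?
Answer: -18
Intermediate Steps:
v(g, S) = g² - S
z(D) = 2*D
(15 + v(1, 4))*(r/z(5)) = (15 + (1² - 1*4))*(-15/(2*5)) = (15 + (1 - 4))*(-15/10) = (15 - 3)*(-15*⅒) = 12*(-3/2) = -18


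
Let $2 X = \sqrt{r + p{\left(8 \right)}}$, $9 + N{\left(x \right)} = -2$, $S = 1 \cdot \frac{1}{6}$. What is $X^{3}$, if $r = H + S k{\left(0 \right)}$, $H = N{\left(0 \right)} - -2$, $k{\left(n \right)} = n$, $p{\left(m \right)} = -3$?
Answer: $- 3 i \sqrt{3} \approx - 5.1962 i$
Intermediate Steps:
$S = \frac{1}{6}$ ($S = 1 \cdot \frac{1}{6} = \frac{1}{6} \approx 0.16667$)
$N{\left(x \right)} = -11$ ($N{\left(x \right)} = -9 - 2 = -11$)
$H = -9$ ($H = -11 - -2 = -11 + 2 = -9$)
$r = -9$ ($r = -9 + \frac{1}{6} \cdot 0 = -9 + 0 = -9$)
$X = i \sqrt{3}$ ($X = \frac{\sqrt{-9 - 3}}{2} = \frac{\sqrt{-12}}{2} = \frac{2 i \sqrt{3}}{2} = i \sqrt{3} \approx 1.732 i$)
$X^{3} = \left(i \sqrt{3}\right)^{3} = - 3 i \sqrt{3}$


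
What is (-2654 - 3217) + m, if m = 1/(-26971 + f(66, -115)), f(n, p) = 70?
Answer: -157935772/26901 ≈ -5871.0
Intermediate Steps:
m = -1/26901 (m = 1/(-26971 + 70) = 1/(-26901) = -1/26901 ≈ -3.7173e-5)
(-2654 - 3217) + m = (-2654 - 3217) - 1/26901 = -5871 - 1/26901 = -157935772/26901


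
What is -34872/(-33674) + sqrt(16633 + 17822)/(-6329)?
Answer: 17436/16837 - sqrt(34455)/6329 ≈ 1.0062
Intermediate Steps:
-34872/(-33674) + sqrt(16633 + 17822)/(-6329) = -34872*(-1/33674) + sqrt(34455)*(-1/6329) = 17436/16837 - sqrt(34455)/6329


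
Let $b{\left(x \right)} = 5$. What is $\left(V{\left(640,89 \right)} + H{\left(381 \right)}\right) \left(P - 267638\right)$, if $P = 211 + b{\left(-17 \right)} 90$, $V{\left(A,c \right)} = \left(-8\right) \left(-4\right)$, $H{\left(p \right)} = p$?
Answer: $-110261501$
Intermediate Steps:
$V{\left(A,c \right)} = 32$
$P = 661$ ($P = 211 + 5 \cdot 90 = 211 + 450 = 661$)
$\left(V{\left(640,89 \right)} + H{\left(381 \right)}\right) \left(P - 267638\right) = \left(32 + 381\right) \left(661 - 267638\right) = 413 \left(-266977\right) = -110261501$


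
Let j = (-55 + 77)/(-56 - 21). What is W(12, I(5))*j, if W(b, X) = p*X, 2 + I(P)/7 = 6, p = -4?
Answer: 32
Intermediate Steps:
I(P) = 28 (I(P) = -14 + 7*6 = -14 + 42 = 28)
j = -2/7 (j = 22/(-77) = 22*(-1/77) = -2/7 ≈ -0.28571)
W(b, X) = -4*X
W(12, I(5))*j = -4*28*(-2/7) = -112*(-2/7) = 32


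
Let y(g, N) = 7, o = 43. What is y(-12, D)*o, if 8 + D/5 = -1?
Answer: 301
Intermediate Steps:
D = -45 (D = -40 + 5*(-1) = -40 - 5 = -45)
y(-12, D)*o = 7*43 = 301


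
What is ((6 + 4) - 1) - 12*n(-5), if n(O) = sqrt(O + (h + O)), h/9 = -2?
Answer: 9 - 24*I*sqrt(7) ≈ 9.0 - 63.498*I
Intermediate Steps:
h = -18 (h = 9*(-2) = -18)
n(O) = sqrt(-18 + 2*O) (n(O) = sqrt(O + (-18 + O)) = sqrt(-18 + 2*O))
((6 + 4) - 1) - 12*n(-5) = ((6 + 4) - 1) - 12*sqrt(-18 + 2*(-5)) = (10 - 1) - 12*sqrt(-18 - 10) = 9 - 24*I*sqrt(7)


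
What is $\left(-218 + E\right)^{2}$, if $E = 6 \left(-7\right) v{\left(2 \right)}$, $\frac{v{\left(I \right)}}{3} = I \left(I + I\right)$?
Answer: $1503076$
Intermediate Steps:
$v{\left(I \right)} = 6 I^{2}$ ($v{\left(I \right)} = 3 I \left(I + I\right) = 3 I 2 I = 3 \cdot 2 I^{2} = 6 I^{2}$)
$E = -1008$ ($E = 6 \left(-7\right) 6 \cdot 2^{2} = - 42 \cdot 6 \cdot 4 = \left(-42\right) 24 = -1008$)
$\left(-218 + E\right)^{2} = \left(-218 - 1008\right)^{2} = \left(-1226\right)^{2} = 1503076$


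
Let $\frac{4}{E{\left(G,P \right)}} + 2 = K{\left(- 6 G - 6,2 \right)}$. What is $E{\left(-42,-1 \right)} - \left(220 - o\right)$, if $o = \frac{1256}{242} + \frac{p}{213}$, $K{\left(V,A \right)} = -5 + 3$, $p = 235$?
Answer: $- \frac{5533634}{25773} \approx -214.71$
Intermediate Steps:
$K{\left(V,A \right)} = -2$
$o = \frac{162199}{25773}$ ($o = \frac{1256}{242} + \frac{235}{213} = 1256 \cdot \frac{1}{242} + 235 \cdot \frac{1}{213} = \frac{628}{121} + \frac{235}{213} = \frac{162199}{25773} \approx 6.2934$)
$E{\left(G,P \right)} = -1$ ($E{\left(G,P \right)} = \frac{4}{-2 - 2} = \frac{4}{-4} = 4 \left(- \frac{1}{4}\right) = -1$)
$E{\left(-42,-1 \right)} - \left(220 - o\right) = -1 - \left(220 - \frac{162199}{25773}\right) = -1 - \frac{5507861}{25773} = - \frac{5533634}{25773}$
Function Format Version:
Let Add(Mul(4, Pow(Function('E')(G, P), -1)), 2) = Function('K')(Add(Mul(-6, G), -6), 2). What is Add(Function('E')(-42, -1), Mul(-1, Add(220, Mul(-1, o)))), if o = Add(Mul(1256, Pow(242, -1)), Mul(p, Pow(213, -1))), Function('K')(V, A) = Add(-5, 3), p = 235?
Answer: Rational(-5533634, 25773) ≈ -214.71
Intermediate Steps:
Function('K')(V, A) = -2
o = Rational(162199, 25773) (o = Add(Mul(1256, Pow(242, -1)), Mul(235, Pow(213, -1))) = Add(Mul(1256, Rational(1, 242)), Mul(235, Rational(1, 213))) = Add(Rational(628, 121), Rational(235, 213)) = Rational(162199, 25773) ≈ 6.2934)
Function('E')(G, P) = -1 (Function('E')(G, P) = Mul(4, Pow(Add(-2, -2), -1)) = Mul(4, Pow(-4, -1)) = Mul(4, Rational(-1, 4)) = -1)
Add(Function('E')(-42, -1), Mul(-1, Add(220, Mul(-1, o)))) = Add(-1, Mul(-1, Add(220, Mul(-1, Rational(162199, 25773))))) = Add(-1, Mul(-1, Add(220, Rational(-162199, 25773)))) = Add(-1, Mul(-1, Rational(5507861, 25773))) = Add(-1, Rational(-5507861, 25773)) = Rational(-5533634, 25773)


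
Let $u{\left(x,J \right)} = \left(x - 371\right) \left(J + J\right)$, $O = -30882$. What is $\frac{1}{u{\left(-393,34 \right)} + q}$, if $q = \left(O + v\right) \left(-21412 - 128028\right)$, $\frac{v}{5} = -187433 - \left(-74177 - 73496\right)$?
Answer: $\frac{1}{34323626128} \approx 2.9134 \cdot 10^{-11}$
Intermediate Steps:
$v = -198800$ ($v = 5 \left(-187433 - \left(-74177 - 73496\right)\right) = 5 \left(-187433 - -147673\right) = 5 \left(-187433 + 147673\right) = 5 \left(-39760\right) = -198800$)
$u{\left(x,J \right)} = 2 J \left(-371 + x\right)$ ($u{\left(x,J \right)} = \left(-371 + x\right) 2 J = 2 J \left(-371 + x\right)$)
$q = 34323678080$ ($q = \left(-30882 - 198800\right) \left(-21412 - 128028\right) = \left(-229682\right) \left(-149440\right) = 34323678080$)
$\frac{1}{u{\left(-393,34 \right)} + q} = \frac{1}{2 \cdot 34 \left(-371 - 393\right) + 34323678080} = \frac{1}{2 \cdot 34 \left(-764\right) + 34323678080} = \frac{1}{-51952 + 34323678080} = \frac{1}{34323626128}$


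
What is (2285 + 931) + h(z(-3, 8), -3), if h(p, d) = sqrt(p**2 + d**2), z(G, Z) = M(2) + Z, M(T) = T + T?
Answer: 3216 + 3*sqrt(17) ≈ 3228.4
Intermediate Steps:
M(T) = 2*T
z(G, Z) = 4 + Z (z(G, Z) = 2*2 + Z = 4 + Z)
h(p, d) = sqrt(d**2 + p**2)
(2285 + 931) + h(z(-3, 8), -3) = (2285 + 931) + sqrt((-3)**2 + (4 + 8)**2) = 3216 + sqrt(9 + 12**2) = 3216 + sqrt(9 + 144) = 3216 + sqrt(153) = 3216 + 3*sqrt(17)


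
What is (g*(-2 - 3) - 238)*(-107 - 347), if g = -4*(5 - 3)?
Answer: 89892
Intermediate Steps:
g = -8 (g = -4*2 = -8)
(g*(-2 - 3) - 238)*(-107 - 347) = (-8*(-2 - 3) - 238)*(-107 - 347) = (-8*(-5) - 238)*(-454) = (40 - 238)*(-454) = -198*(-454) = 89892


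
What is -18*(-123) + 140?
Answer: 2354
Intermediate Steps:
-18*(-123) + 140 = 2214 + 140 = 2354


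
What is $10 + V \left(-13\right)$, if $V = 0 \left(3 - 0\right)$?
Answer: $10$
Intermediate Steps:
$V = 0$ ($V = 0 \left(3 + 0\right) = 0 \cdot 3 = 0$)
$10 + V \left(-13\right) = 10 + 0 \left(-13\right) = 10 + 0 = 10$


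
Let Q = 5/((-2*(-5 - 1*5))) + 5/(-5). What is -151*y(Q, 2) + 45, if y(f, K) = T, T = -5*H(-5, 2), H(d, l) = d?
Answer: -3730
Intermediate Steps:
T = 25 (T = -5*(-5) = 25)
Q = -¾ (Q = 5/((-2*(-5 - 5))) + 5*(-⅕) = 5/((-2*(-10))) - 1 = 5/20 - 1 = 5*(1/20) - 1 = ¼ - 1 = -¾ ≈ -0.75000)
y(f, K) = 25
-151*y(Q, 2) + 45 = -151*25 + 45 = -3775 + 45 = -3730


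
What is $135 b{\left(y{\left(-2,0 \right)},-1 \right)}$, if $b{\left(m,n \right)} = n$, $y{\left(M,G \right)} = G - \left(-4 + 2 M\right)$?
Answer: $-135$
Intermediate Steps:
$y{\left(M,G \right)} = 4 + G - 2 M$
$135 b{\left(y{\left(-2,0 \right)},-1 \right)} = 135 \left(-1\right) = -135$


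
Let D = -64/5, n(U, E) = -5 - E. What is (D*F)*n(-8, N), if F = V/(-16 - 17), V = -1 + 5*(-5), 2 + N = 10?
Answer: 21632/165 ≈ 131.10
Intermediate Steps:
N = 8 (N = -2 + 10 = 8)
V = -26 (V = -1 - 25 = -26)
D = -64/5 (D = -64*⅕ = -64/5 ≈ -12.800)
F = 26/33 (F = -26/(-16 - 17) = -26/(-33) = -26*(-1/33) = 26/33 ≈ 0.78788)
(D*F)*n(-8, N) = (-64/5*26/33)*(-5 - 1*8) = -1664*(-5 - 8)/165 = -1664/165*(-13) = 21632/165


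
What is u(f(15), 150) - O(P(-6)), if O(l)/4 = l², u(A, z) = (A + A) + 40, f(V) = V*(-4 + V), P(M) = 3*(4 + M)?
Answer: 226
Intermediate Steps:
P(M) = 12 + 3*M
u(A, z) = 40 + 2*A (u(A, z) = 2*A + 40 = 40 + 2*A)
O(l) = 4*l²
u(f(15), 150) - O(P(-6)) = (40 + 2*(15*(-4 + 15))) - 4*(12 + 3*(-6))² = (40 + 2*(15*11)) - 4*(12 - 18)² = (40 + 2*165) - 4*(-6)² = (40 + 330) - 4*36 = 370 - 1*144 = 370 - 144 = 226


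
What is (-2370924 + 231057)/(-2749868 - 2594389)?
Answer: 713289/1781419 ≈ 0.40040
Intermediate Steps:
(-2370924 + 231057)/(-2749868 - 2594389) = -2139867/(-5344257) = -2139867*(-1/5344257) = 713289/1781419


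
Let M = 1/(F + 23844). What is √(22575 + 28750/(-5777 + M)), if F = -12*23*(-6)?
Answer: 5*√19591924121465394903/147313499 ≈ 150.23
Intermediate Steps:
F = 1656 (F = -276*(-6) = 1656)
M = 1/25500 (M = 1/(1656 + 23844) = 1/25500 ≈ 3.9216e-5)
√(22575 + 28750/(-5777 + M)) = √(22575 + 28750/(-5777 + 1/25500)) = √(22575 + 28750/(-147313499/25500)) = √(22575 + 28750*(-25500/147313499)) = √(22575 - 733125000/147313499) = √(3324869114925/147313499) = 5*√19591924121465394903/147313499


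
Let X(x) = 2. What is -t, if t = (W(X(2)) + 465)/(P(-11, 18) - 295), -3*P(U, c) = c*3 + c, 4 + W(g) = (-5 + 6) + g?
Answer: 16/11 ≈ 1.4545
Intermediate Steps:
W(g) = -3 + g (W(g) = -4 + ((-5 + 6) + g) = -4 + (1 + g) = -3 + g)
P(U, c) = -4*c/3 (P(U, c) = -(c*3 + c)/3 = -(3*c + c)/3 = -4*c/3)
t = -16/11 (t = ((-3 + 2) + 465)/(-4/3*18 - 295) = (-1 + 465)/(-24 - 295) = 464/(-319) = 464*(-1/319) = -16/11 ≈ -1.4545)
-t = -1*(-16/11) = 16/11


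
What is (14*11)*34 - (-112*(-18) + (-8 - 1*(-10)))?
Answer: 3218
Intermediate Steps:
(14*11)*34 - (-112*(-18) + (-8 - 1*(-10))) = 154*34 - (2016 + (-8 + 10)) = 5236 - (2016 + 2) = 5236 - 1*2018 = 5236 - 2018 = 3218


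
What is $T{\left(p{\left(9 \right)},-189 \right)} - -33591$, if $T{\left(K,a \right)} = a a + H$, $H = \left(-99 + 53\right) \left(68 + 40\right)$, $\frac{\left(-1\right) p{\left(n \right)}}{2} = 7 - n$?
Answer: $64344$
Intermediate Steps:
$p{\left(n \right)} = -14 + 2 n$ ($p{\left(n \right)} = - 2 \left(7 - n\right) = -14 + 2 n$)
$H = -4968$ ($H = \left(-46\right) 108 = -4968$)
$T{\left(K,a \right)} = -4968 + a^{2}$ ($T{\left(K,a \right)} = a a - 4968 = a^{2} - 4968 = -4968 + a^{2}$)
$T{\left(p{\left(9 \right)},-189 \right)} - -33591 = \left(-4968 + \left(-189\right)^{2}\right) - -33591 = \left(-4968 + 35721\right) + 33591 = 30753 + 33591 = 64344$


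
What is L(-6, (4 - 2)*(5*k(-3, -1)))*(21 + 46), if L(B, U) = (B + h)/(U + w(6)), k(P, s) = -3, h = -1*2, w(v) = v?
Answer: 67/3 ≈ 22.333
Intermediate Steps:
h = -2
L(B, U) = (-2 + B)/(6 + U) (L(B, U) = (B - 2)/(U + 6) = (-2 + B)/(6 + U))
L(-6, (4 - 2)*(5*k(-3, -1)))*(21 + 46) = ((-2 - 6)/(6 + (4 - 2)*(5*(-3))))*(21 + 46) = (-8/(6 + 2*(-15)))*67 = (-8/(6 - 30))*67 = (-8/(-24))*67 = -1/24*(-8)*67 = (⅓)*67 = 67/3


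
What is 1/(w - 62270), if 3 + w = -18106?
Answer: -1/80379 ≈ -1.2441e-5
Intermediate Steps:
w = -18109 (w = -3 - 18106 = -18109)
1/(w - 62270) = 1/(-18109 - 62270) = 1/(-80379) = -1/80379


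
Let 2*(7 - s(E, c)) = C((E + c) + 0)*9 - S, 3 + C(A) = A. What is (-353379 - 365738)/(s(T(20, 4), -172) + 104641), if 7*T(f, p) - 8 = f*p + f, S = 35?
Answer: -5033819/737685 ≈ -6.8238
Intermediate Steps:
C(A) = -3 + A
T(f, p) = 8/7 + f/7 + f*p/7 (T(f, p) = 8/7 + (f*p + f)/7 = 8/7 + (f + f*p)/7 = 8/7 + (f/7 + f*p/7) = 8/7 + f/7 + f*p/7)
s(E, c) = 38 - 9*E/2 - 9*c/2 (s(E, c) = 7 - ((-3 + ((E + c) + 0))*9 - 1*35)/2 = 7 - ((-3 + (E + c))*9 - 35)/2 = 7 - ((-3 + E + c)*9 - 35)/2 = 7 - ((-27 + 9*E + 9*c) - 35)/2 = 7 - (-62 + 9*E + 9*c)/2 = 7 + (31 - 9*E/2 - 9*c/2) = 38 - 9*E/2 - 9*c/2)
(-353379 - 365738)/(s(T(20, 4), -172) + 104641) = (-353379 - 365738)/((38 - 9*(8/7 + (⅐)*20 + (⅐)*20*4)/2 - 9/2*(-172)) + 104641) = -719117/((38 - 9*(8/7 + 20/7 + 80/7)/2 + 774) + 104641) = -719117/((38 - 9/2*108/7 + 774) + 104641) = -719117/((38 - 486/7 + 774) + 104641) = -719117/(5198/7 + 104641) = -719117/737685/7 = -719117*7/737685 = -5033819/737685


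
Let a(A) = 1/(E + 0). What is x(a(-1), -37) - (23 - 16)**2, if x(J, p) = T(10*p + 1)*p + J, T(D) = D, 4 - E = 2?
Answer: 27209/2 ≈ 13605.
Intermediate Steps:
E = 2 (E = 4 - 1*2 = 4 - 2 = 2)
a(A) = 1/2 (a(A) = 1/(2 + 0) = 1/2)
x(J, p) = J + p*(1 + 10*p) (x(J, p) = (10*p + 1)*p + J = (1 + 10*p)*p + J = p*(1 + 10*p) + J = J + p*(1 + 10*p))
x(a(-1), -37) - (23 - 16)**2 = (1/2 - 37*(1 + 10*(-37))) - (23 - 16)**2 = (1/2 - 37*(1 - 370)) - 1*7**2 = (1/2 - 37*(-369)) - 1*49 = (1/2 + 13653) - 49 = 27307/2 - 49 = 27209/2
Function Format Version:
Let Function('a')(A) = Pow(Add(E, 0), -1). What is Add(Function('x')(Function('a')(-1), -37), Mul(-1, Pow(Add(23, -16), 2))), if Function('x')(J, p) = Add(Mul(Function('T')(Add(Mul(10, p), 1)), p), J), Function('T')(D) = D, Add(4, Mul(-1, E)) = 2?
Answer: Rational(27209, 2) ≈ 13605.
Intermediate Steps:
E = 2 (E = Add(4, Mul(-1, 2)) = Add(4, -2) = 2)
Function('a')(A) = Rational(1, 2) (Function('a')(A) = Pow(Add(2, 0), -1) = Pow(2, -1) = Rational(1, 2))
Function('x')(J, p) = Add(J, Mul(p, Add(1, Mul(10, p)))) (Function('x')(J, p) = Add(Mul(Add(Mul(10, p), 1), p), J) = Add(Mul(Add(1, Mul(10, p)), p), J) = Add(Mul(p, Add(1, Mul(10, p))), J) = Add(J, Mul(p, Add(1, Mul(10, p)))))
Add(Function('x')(Function('a')(-1), -37), Mul(-1, Pow(Add(23, -16), 2))) = Add(Add(Rational(1, 2), Mul(-37, Add(1, Mul(10, -37)))), Mul(-1, Pow(Add(23, -16), 2))) = Add(Add(Rational(1, 2), Mul(-37, Add(1, -370))), Mul(-1, Pow(7, 2))) = Add(Add(Rational(1, 2), Mul(-37, -369)), Mul(-1, 49)) = Add(Add(Rational(1, 2), 13653), -49) = Add(Rational(27307, 2), -49) = Rational(27209, 2)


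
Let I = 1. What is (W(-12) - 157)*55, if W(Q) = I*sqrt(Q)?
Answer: -8635 + 110*I*sqrt(3) ≈ -8635.0 + 190.53*I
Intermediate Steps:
W(Q) = sqrt(Q) (W(Q) = 1*sqrt(Q) = sqrt(Q))
(W(-12) - 157)*55 = (sqrt(-12) - 157)*55 = (2*I*sqrt(3) - 157)*55 = (-157 + 2*I*sqrt(3))*55 = -8635 + 110*I*sqrt(3)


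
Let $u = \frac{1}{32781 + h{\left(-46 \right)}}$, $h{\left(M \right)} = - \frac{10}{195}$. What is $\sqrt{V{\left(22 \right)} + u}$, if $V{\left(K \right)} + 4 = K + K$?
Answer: $\frac{\sqrt{65378141893783}}{1278457} \approx 6.3246$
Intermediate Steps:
$h{\left(M \right)} = - \frac{2}{39}$ ($h{\left(M \right)} = \left(-10\right) \frac{1}{195} = - \frac{2}{39}$)
$V{\left(K \right)} = -4 + 2 K$ ($V{\left(K \right)} = -4 + \left(K + K\right) = -4 + 2 K$)
$u = \frac{39}{1278457}$ ($u = \frac{1}{32781 - \frac{2}{39}} = \frac{1}{\frac{1278457}{39}} = \frac{39}{1278457} \approx 3.0506 \cdot 10^{-5}$)
$\sqrt{V{\left(22 \right)} + u} = \sqrt{\left(-4 + 2 \cdot 22\right) + \frac{39}{1278457}} = \sqrt{\left(-4 + 44\right) + \frac{39}{1278457}} = \sqrt{40 + \frac{39}{1278457}} = \sqrt{\frac{51138319}{1278457}} = \frac{\sqrt{65378141893783}}{1278457}$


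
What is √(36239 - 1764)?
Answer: 5*√1379 ≈ 185.67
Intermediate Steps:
√(36239 - 1764) = √34475 = 5*√1379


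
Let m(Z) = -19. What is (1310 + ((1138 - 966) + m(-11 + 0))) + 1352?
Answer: 2815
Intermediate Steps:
(1310 + ((1138 - 966) + m(-11 + 0))) + 1352 = (1310 + ((1138 - 966) - 19)) + 1352 = (1310 + (172 - 19)) + 1352 = (1310 + 153) + 1352 = 1463 + 1352 = 2815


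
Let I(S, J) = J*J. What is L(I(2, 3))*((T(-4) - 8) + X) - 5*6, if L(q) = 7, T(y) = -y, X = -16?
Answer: -170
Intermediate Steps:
I(S, J) = J²
L(I(2, 3))*((T(-4) - 8) + X) - 5*6 = 7*((-1*(-4) - 8) - 16) - 5*6 = 7*((4 - 8) - 16) - 30 = 7*(-4 - 16) - 30 = 7*(-20) - 30 = -140 - 30 = -170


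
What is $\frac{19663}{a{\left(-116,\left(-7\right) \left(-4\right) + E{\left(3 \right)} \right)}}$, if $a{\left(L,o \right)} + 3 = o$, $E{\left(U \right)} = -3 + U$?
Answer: $\frac{19663}{25} \approx 786.52$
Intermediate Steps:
$a{\left(L,o \right)} = -3 + o$
$\frac{19663}{a{\left(-116,\left(-7\right) \left(-4\right) + E{\left(3 \right)} \right)}} = \frac{19663}{-3 + \left(\left(-7\right) \left(-4\right) + \left(-3 + 3\right)\right)} = \frac{19663}{-3 + \left(28 + 0\right)} = \frac{19663}{-3 + 28} = \frac{19663}{25}$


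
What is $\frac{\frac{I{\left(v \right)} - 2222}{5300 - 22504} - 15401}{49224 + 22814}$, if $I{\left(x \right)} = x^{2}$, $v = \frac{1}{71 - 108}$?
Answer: $- \frac{362725560759}{1696658858488} \approx -0.21379$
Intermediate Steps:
$v = - \frac{1}{37}$ ($v = \frac{1}{-37} = - \frac{1}{37} \approx -0.027027$)
$\frac{\frac{I{\left(v \right)} - 2222}{5300 - 22504} - 15401}{49224 + 22814} = \frac{\frac{\left(- \frac{1}{37}\right)^{2} - 2222}{5300 - 22504} - 15401}{49224 + 22814} = \frac{\frac{\frac{1}{1369} - 2222}{-17204} - 15401}{72038} = \left(\left(- \frac{3041917}{1369}\right) \left(- \frac{1}{17204}\right) - 15401\right) \frac{1}{72038} = \left(\frac{3041917}{23552276} - 15401\right) \frac{1}{72038} = \left(- \frac{362725560759}{23552276}\right) \frac{1}{72038} = - \frac{362725560759}{1696658858488}$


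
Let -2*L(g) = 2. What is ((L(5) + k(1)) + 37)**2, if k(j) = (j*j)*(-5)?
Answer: 961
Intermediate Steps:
k(j) = -5*j**2 (k(j) = j**2*(-5) = -5*j**2)
L(g) = -1 (L(g) = -1/2*2 = -1)
((L(5) + k(1)) + 37)**2 = ((-1 - 5*1**2) + 37)**2 = ((-1 - 5*1) + 37)**2 = ((-1 - 5) + 37)**2 = (-6 + 37)**2 = 31**2 = 961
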